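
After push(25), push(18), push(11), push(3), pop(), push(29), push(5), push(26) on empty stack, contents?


push(25) -> [25]
push(18) -> [25, 18]
push(11) -> [25, 18, 11]
push(3) -> [25, 18, 11, 3]
pop() returns 3 -> [25, 18, 11]
push(29) -> [25, 18, 11, 29]
push(5) -> [25, 18, 11, 29, 5]
push(26) -> [25, 18, 11, 29, 5, 26]
Final stack (bottom to top): [25, 18, 11, 29, 5, 26]


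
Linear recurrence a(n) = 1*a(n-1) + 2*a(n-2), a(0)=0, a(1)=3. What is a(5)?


Build bottom-up:
...a(3)=9, a(4)=15, a(5)=1*15+2*9=33


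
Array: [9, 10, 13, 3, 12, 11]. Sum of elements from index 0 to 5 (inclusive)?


Prefix sums: [0, 9, 19, 32, 35, 47, 58]
Sum[0..5] = prefix[6] - prefix[0] = 58 - 0 = 58


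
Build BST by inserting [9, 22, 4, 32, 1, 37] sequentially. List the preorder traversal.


Root = 9; build tree by BST insertion.
Preorder traversal: [9, 4, 1, 22, 32, 37]


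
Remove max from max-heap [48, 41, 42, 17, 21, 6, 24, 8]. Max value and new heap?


Max = 48
Replace root with last, heapify down
Resulting heap: [42, 41, 24, 17, 21, 6, 8]


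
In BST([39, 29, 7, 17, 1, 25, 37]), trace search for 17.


BST root = 39
Search for 17: compare at each node
Path: [39, 29, 7, 17]


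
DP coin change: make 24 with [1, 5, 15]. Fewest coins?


dp[0]=0; dp[i]=1+min(dp[i-c] for c in coins)
...dp[19]=5, dp[20]=2, dp[21]=3, dp[22]=4, dp[23]=5, dp[24]=6
Minimum coins for 24 = 6


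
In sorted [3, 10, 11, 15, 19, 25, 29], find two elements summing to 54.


Two pointers: lo=0, hi=6
Found pair: (25, 29) summing to 54


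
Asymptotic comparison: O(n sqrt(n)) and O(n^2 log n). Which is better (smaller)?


n^1.5 grows slower than n^2 log n
O(n sqrt(n)) is asymptotically smaller; O(n^2 log n) grows faster


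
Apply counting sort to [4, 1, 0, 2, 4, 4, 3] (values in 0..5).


Count array: [1, 1, 1, 1, 3, 0]
Reconstruct: [0, 1, 2, 3, 4, 4, 4]


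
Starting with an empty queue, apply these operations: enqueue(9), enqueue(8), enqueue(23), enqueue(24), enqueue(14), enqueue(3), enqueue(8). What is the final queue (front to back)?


enqueue(9) -> [9]
enqueue(8) -> [9, 8]
enqueue(23) -> [9, 8, 23]
enqueue(24) -> [9, 8, 23, 24]
enqueue(14) -> [9, 8, 23, 24, 14]
enqueue(3) -> [9, 8, 23, 24, 14, 3]
enqueue(8) -> [9, 8, 23, 24, 14, 3, 8]
Final queue (front to back): [9, 8, 23, 24, 14, 3, 8]


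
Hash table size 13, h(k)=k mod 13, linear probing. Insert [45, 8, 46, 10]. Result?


Insertions: 45->slot 6; 8->slot 8; 46->slot 7; 10->slot 10
Table: [None, None, None, None, None, None, 45, 46, 8, None, 10, None, None]


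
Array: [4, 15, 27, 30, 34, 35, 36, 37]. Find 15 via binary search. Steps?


Search for 15:
[0,7] mid=3 arr[3]=30
[0,2] mid=1 arr[1]=15
Total: 2 comparisons


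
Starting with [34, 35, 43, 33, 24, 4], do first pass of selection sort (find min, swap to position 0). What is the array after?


After one pass: [4, 35, 43, 33, 24, 34]


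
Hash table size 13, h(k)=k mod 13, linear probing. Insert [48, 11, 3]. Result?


Insertions: 48->slot 9; 11->slot 11; 3->slot 3
Table: [None, None, None, 3, None, None, None, None, None, 48, None, 11, None]


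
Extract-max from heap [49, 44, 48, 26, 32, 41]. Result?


Max = 49
Replace root with last, heapify down
Resulting heap: [48, 44, 41, 26, 32]


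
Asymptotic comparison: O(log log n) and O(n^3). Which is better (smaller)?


double-logarithmic grows slower than cubic
O(log log n) is asymptotically smaller; O(n^3) grows faster


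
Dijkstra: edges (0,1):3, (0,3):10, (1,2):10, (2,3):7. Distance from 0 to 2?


Dijkstra from 0:
Distances: {0: 0, 1: 3, 2: 13, 3: 10}
Shortest distance to 2 = 13, path = [0, 1, 2]


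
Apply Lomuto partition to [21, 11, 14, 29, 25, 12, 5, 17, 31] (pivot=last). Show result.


Elements <= 31 go left of pivot.
Result: [21, 11, 14, 29, 25, 12, 5, 17, 31], pivot at index 8


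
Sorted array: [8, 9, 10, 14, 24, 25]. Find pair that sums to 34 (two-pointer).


Two pointers: lo=0, hi=5
Found pair: (9, 25) summing to 34


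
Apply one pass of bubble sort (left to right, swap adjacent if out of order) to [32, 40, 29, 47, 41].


After one pass: [32, 29, 40, 41, 47]


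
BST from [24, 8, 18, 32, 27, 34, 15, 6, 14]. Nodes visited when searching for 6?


BST root = 24
Search for 6: compare at each node
Path: [24, 8, 6]


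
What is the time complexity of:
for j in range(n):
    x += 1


Per nesting level: O(n) = O(n)
Complexity: O(n)


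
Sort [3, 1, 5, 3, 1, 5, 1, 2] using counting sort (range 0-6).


Count array: [0, 3, 1, 2, 0, 2, 0]
Reconstruct: [1, 1, 1, 2, 3, 3, 5, 5]


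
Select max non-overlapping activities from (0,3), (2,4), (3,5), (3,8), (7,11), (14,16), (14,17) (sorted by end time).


Greedy: pick earliest-ending, then skip overlaps.
Selected (4 activities): [(0, 3), (3, 5), (7, 11), (14, 16)]


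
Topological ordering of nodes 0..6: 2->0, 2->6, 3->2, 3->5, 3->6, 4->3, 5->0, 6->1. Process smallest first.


Kahn's algorithm, process smallest node first
Order: [4, 3, 2, 5, 0, 6, 1]


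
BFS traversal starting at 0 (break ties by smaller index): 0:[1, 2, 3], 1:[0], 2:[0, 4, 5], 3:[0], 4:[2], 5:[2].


BFS queue: start with [0]
Visit order: [0, 1, 2, 3, 4, 5]


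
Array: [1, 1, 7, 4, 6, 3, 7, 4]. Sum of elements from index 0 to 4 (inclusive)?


Prefix sums: [0, 1, 2, 9, 13, 19, 22, 29, 33]
Sum[0..4] = prefix[5] - prefix[0] = 19 - 0 = 19


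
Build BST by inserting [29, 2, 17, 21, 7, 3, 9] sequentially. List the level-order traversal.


Root = 29; build tree by BST insertion.
Level-Order traversal: [29, 2, 17, 7, 21, 3, 9]


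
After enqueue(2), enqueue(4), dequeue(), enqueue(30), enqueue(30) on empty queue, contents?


enqueue(2) -> [2]
enqueue(4) -> [2, 4]
dequeue() returns 2 -> [4]
enqueue(30) -> [4, 30]
enqueue(30) -> [4, 30, 30]
Final queue (front to back): [4, 30, 30]


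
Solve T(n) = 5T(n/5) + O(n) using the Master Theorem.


a=5, b=5, c=1. log_5(5)=1 = c=1. Case 2: O(n^c log n) = O(n log n)
Complexity: O(n log n)


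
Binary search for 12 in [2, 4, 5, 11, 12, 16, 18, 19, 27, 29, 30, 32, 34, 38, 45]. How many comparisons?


Search for 12:
[0,14] mid=7 arr[7]=19
[0,6] mid=3 arr[3]=11
[4,6] mid=5 arr[5]=16
[4,4] mid=4 arr[4]=12
Total: 4 comparisons


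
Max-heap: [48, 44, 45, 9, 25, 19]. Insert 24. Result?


Append 24: [48, 44, 45, 9, 25, 19, 24]
Bubble up: no swaps needed
Result: [48, 44, 45, 9, 25, 19, 24]


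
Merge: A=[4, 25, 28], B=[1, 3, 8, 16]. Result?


Compare heads, take smaller each step.
Merged: [1, 3, 4, 8, 16, 25, 28]


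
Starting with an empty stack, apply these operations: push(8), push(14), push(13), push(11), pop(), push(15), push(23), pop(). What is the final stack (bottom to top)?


push(8) -> [8]
push(14) -> [8, 14]
push(13) -> [8, 14, 13]
push(11) -> [8, 14, 13, 11]
pop() returns 11 -> [8, 14, 13]
push(15) -> [8, 14, 13, 15]
push(23) -> [8, 14, 13, 15, 23]
pop() returns 23 -> [8, 14, 13, 15]
Final stack (bottom to top): [8, 14, 13, 15]


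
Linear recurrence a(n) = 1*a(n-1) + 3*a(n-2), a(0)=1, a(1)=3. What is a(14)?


Build bottom-up:
...a(12)=26529, a(13)=61107, a(14)=1*61107+3*26529=140694


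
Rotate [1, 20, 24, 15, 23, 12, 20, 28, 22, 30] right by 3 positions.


Right rotate by 3: [28, 22, 30, 1, 20, 24, 15, 23, 12, 20]


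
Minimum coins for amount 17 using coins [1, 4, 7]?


dp[0]=0; dp[i]=1+min(dp[i-c] for c in coins)
...dp[12]=3, dp[13]=4, dp[14]=2, dp[15]=3, dp[16]=4, dp[17]=5
Minimum coins for 17 = 5


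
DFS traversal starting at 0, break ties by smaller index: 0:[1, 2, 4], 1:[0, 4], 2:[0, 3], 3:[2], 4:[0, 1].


DFS stack-based: start with [0]
Visit order: [0, 1, 4, 2, 3]


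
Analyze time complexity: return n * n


Analysis: constant-time operation, no loop
Complexity: O(1)


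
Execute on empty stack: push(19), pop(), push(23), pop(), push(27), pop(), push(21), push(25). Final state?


push(19) -> [19]
pop() returns 19 -> []
push(23) -> [23]
pop() returns 23 -> []
push(27) -> [27]
pop() returns 27 -> []
push(21) -> [21]
push(25) -> [21, 25]
Final stack (bottom to top): [21, 25]


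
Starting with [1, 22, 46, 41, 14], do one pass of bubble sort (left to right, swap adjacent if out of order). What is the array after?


After one pass: [1, 22, 41, 14, 46]


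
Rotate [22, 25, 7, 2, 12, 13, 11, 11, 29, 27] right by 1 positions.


Right rotate by 1: [27, 22, 25, 7, 2, 12, 13, 11, 11, 29]


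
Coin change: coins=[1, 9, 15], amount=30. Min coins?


dp[0]=0; dp[i]=1+min(dp[i-c] for c in coins)
...dp[25]=3, dp[26]=4, dp[27]=3, dp[28]=4, dp[29]=5, dp[30]=2
Minimum coins for 30 = 2


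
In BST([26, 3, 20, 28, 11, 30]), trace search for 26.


BST root = 26
Search for 26: compare at each node
Path: [26]


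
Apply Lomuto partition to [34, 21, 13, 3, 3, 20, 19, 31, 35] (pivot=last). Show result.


Elements <= 35 go left of pivot.
Result: [34, 21, 13, 3, 3, 20, 19, 31, 35], pivot at index 8


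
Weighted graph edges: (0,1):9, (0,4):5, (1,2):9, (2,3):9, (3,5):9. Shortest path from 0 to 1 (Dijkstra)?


Dijkstra from 0:
Distances: {0: 0, 1: 9, 2: 18, 3: 27, 4: 5, 5: 36}
Shortest distance to 1 = 9, path = [0, 1]


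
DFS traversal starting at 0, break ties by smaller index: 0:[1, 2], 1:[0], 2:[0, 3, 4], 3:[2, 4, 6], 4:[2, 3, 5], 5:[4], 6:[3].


DFS stack-based: start with [0]
Visit order: [0, 1, 2, 3, 4, 5, 6]


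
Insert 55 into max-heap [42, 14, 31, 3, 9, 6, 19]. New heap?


Append 55: [42, 14, 31, 3, 9, 6, 19, 55]
Bubble up: swap idx 7(55) with idx 3(3); swap idx 3(55) with idx 1(14); swap idx 1(55) with idx 0(42)
Result: [55, 42, 31, 14, 9, 6, 19, 3]


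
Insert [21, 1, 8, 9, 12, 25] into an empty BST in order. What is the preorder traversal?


Root = 21; build tree by BST insertion.
Preorder traversal: [21, 1, 8, 9, 12, 25]


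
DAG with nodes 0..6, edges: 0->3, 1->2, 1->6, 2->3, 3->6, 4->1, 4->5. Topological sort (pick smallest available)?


Kahn's algorithm, process smallest node first
Order: [0, 4, 1, 2, 3, 5, 6]


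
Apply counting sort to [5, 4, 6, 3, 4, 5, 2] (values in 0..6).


Count array: [0, 0, 1, 1, 2, 2, 1]
Reconstruct: [2, 3, 4, 4, 5, 5, 6]


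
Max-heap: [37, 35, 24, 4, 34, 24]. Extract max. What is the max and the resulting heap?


Max = 37
Replace root with last, heapify down
Resulting heap: [35, 34, 24, 4, 24]


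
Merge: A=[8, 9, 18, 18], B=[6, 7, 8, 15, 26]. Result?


Compare heads, take smaller each step.
Merged: [6, 7, 8, 8, 9, 15, 18, 18, 26]


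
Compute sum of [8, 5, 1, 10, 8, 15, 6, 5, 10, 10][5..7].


Prefix sums: [0, 8, 13, 14, 24, 32, 47, 53, 58, 68, 78]
Sum[5..7] = prefix[8] - prefix[5] = 58 - 32 = 26


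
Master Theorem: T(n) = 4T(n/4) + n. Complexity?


a=4, b=4, c=1. log_4(4)=1 = c=1. Case 2: O(n^c log n) = O(n log n)
Complexity: O(n log n)


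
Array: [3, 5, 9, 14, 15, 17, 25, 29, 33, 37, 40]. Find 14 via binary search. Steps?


Search for 14:
[0,10] mid=5 arr[5]=17
[0,4] mid=2 arr[2]=9
[3,4] mid=3 arr[3]=14
Total: 3 comparisons


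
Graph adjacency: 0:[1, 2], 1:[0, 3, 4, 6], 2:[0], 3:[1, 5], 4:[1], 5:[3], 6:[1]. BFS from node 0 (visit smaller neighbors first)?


BFS queue: start with [0]
Visit order: [0, 1, 2, 3, 4, 6, 5]


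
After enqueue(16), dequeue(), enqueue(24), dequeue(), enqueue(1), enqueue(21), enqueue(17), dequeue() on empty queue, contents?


enqueue(16) -> [16]
dequeue() returns 16 -> []
enqueue(24) -> [24]
dequeue() returns 24 -> []
enqueue(1) -> [1]
enqueue(21) -> [1, 21]
enqueue(17) -> [1, 21, 17]
dequeue() returns 1 -> [21, 17]
Final queue (front to back): [21, 17]


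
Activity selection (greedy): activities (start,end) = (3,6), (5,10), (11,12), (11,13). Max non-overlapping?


Greedy: pick earliest-ending, then skip overlaps.
Selected (2 activities): [(3, 6), (11, 12)]


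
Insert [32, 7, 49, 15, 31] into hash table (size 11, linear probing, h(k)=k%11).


Insertions: 32->slot 10; 7->slot 7; 49->slot 5; 15->slot 4; 31->slot 9
Table: [None, None, None, None, 15, 49, None, 7, None, 31, 32]


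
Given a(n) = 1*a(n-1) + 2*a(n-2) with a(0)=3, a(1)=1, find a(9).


Build bottom-up:
...a(7)=169, a(8)=343, a(9)=1*343+2*169=681


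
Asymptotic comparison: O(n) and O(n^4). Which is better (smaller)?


linear grows slower than quartic
O(n) is asymptotically smaller; O(n^4) grows faster


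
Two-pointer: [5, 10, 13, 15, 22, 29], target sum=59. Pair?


Two pointers: lo=0, hi=5
No pair sums to 59


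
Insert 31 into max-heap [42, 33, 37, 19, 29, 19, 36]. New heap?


Append 31: [42, 33, 37, 19, 29, 19, 36, 31]
Bubble up: swap idx 7(31) with idx 3(19)
Result: [42, 33, 37, 31, 29, 19, 36, 19]


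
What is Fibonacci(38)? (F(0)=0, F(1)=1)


F(n)=F(n-1)+F(n-2)
...F(36)=14930352, F(37)=24157817, F(38)=39088169


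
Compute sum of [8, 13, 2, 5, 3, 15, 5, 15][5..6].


Prefix sums: [0, 8, 21, 23, 28, 31, 46, 51, 66]
Sum[5..6] = prefix[7] - prefix[5] = 51 - 31 = 20


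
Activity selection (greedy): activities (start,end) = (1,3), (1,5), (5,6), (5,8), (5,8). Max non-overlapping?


Greedy: pick earliest-ending, then skip overlaps.
Selected (2 activities): [(1, 3), (5, 6)]


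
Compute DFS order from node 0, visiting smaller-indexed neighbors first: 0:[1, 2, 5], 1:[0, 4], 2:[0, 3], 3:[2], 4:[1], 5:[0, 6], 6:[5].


DFS stack-based: start with [0]
Visit order: [0, 1, 4, 2, 3, 5, 6]


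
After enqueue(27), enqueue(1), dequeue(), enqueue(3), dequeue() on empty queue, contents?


enqueue(27) -> [27]
enqueue(1) -> [27, 1]
dequeue() returns 27 -> [1]
enqueue(3) -> [1, 3]
dequeue() returns 1 -> [3]
Final queue (front to back): [3]


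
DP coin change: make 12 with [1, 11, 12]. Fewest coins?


dp[0]=0; dp[i]=1+min(dp[i-c] for c in coins)
...dp[7]=7, dp[8]=8, dp[9]=9, dp[10]=10, dp[11]=1, dp[12]=1
Minimum coins for 12 = 1


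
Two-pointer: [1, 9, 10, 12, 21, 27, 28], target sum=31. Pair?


Two pointers: lo=0, hi=6
Found pair: (10, 21) summing to 31


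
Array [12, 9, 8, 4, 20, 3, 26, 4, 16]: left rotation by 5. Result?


Left rotate by 5: [3, 26, 4, 16, 12, 9, 8, 4, 20]


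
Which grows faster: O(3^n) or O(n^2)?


quadratic grows slower than exponential (base 3)
O(n^2) is asymptotically smaller; O(3^n) grows faster


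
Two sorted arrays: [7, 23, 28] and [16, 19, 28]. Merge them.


Compare heads, take smaller each step.
Merged: [7, 16, 19, 23, 28, 28]


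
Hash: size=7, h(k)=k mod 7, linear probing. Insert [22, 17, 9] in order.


Insertions: 22->slot 1; 17->slot 3; 9->slot 2
Table: [None, 22, 9, 17, None, None, None]


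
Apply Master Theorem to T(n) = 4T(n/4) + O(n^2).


a=4, b=4, c=2. log_4(4)=1 < c=2. Case 3: O(n^c) = O(n^2)
Complexity: O(n^2)


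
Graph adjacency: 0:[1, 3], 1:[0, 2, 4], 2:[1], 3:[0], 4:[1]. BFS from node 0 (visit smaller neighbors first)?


BFS queue: start with [0]
Visit order: [0, 1, 3, 2, 4]


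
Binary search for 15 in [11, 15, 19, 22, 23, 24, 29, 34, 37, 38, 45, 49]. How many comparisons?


Search for 15:
[0,11] mid=5 arr[5]=24
[0,4] mid=2 arr[2]=19
[0,1] mid=0 arr[0]=11
[1,1] mid=1 arr[1]=15
Total: 4 comparisons


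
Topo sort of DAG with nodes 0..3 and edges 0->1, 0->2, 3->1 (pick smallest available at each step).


Kahn's algorithm, process smallest node first
Order: [0, 2, 3, 1]


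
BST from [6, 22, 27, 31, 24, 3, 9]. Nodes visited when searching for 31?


BST root = 6
Search for 31: compare at each node
Path: [6, 22, 27, 31]


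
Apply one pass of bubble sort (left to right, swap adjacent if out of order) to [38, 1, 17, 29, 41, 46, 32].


After one pass: [1, 17, 29, 38, 41, 32, 46]


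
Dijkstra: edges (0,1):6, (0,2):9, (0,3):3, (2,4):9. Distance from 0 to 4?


Dijkstra from 0:
Distances: {0: 0, 1: 6, 2: 9, 3: 3, 4: 18}
Shortest distance to 4 = 18, path = [0, 2, 4]


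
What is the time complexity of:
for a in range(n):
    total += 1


Per nesting level: O(n) = O(n)
Complexity: O(n)


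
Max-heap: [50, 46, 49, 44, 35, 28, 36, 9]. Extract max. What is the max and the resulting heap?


Max = 50
Replace root with last, heapify down
Resulting heap: [49, 46, 36, 44, 35, 28, 9]


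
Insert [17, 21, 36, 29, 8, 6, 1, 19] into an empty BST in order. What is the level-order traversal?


Root = 17; build tree by BST insertion.
Level-Order traversal: [17, 8, 21, 6, 19, 36, 1, 29]


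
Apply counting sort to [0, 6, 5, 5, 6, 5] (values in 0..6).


Count array: [1, 0, 0, 0, 0, 3, 2]
Reconstruct: [0, 5, 5, 5, 6, 6]


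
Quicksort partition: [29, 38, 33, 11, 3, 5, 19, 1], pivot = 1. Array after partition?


Elements <= 1 go left of pivot.
Result: [1, 38, 33, 11, 3, 5, 19, 29], pivot at index 0


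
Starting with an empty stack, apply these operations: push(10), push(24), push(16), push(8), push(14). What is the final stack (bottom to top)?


push(10) -> [10]
push(24) -> [10, 24]
push(16) -> [10, 24, 16]
push(8) -> [10, 24, 16, 8]
push(14) -> [10, 24, 16, 8, 14]
Final stack (bottom to top): [10, 24, 16, 8, 14]


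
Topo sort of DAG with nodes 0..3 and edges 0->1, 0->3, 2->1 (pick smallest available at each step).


Kahn's algorithm, process smallest node first
Order: [0, 2, 1, 3]


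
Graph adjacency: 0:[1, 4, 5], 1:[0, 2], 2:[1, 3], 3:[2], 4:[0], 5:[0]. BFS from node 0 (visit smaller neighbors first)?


BFS queue: start with [0]
Visit order: [0, 1, 4, 5, 2, 3]


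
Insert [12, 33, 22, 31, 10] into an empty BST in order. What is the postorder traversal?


Root = 12; build tree by BST insertion.
Postorder traversal: [10, 31, 22, 33, 12]


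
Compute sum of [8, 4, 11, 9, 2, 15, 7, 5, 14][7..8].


Prefix sums: [0, 8, 12, 23, 32, 34, 49, 56, 61, 75]
Sum[7..8] = prefix[9] - prefix[7] = 75 - 56 = 19


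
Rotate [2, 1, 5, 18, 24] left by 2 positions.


Left rotate by 2: [5, 18, 24, 2, 1]


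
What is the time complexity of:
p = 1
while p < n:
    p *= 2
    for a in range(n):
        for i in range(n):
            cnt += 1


Per nesting level: O(log n) * O(n) * O(n) = O(n^2 log n)
Complexity: O(n^2 log n)


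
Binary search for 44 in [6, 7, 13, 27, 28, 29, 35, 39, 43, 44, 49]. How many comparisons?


Search for 44:
[0,10] mid=5 arr[5]=29
[6,10] mid=8 arr[8]=43
[9,10] mid=9 arr[9]=44
Total: 3 comparisons


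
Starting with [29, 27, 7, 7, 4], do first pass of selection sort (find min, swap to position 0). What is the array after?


After one pass: [4, 27, 7, 7, 29]


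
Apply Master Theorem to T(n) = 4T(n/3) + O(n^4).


a=4, b=3, c=4. log_3(4)=1.262 < c=4. Case 3: O(n^c) = O(n^4)
Complexity: O(n^4)


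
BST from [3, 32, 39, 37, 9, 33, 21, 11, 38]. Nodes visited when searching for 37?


BST root = 3
Search for 37: compare at each node
Path: [3, 32, 39, 37]


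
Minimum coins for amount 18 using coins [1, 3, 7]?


dp[0]=0; dp[i]=1+min(dp[i-c] for c in coins)
...dp[13]=3, dp[14]=2, dp[15]=3, dp[16]=4, dp[17]=3, dp[18]=4
Minimum coins for 18 = 4


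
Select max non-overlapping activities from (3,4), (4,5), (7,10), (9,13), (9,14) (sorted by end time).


Greedy: pick earliest-ending, then skip overlaps.
Selected (3 activities): [(3, 4), (4, 5), (7, 10)]


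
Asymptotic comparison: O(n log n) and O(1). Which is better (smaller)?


constant grows slower than linearithmic
O(1) is asymptotically smaller; O(n log n) grows faster


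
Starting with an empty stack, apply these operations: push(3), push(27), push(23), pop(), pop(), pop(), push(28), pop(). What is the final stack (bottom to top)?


push(3) -> [3]
push(27) -> [3, 27]
push(23) -> [3, 27, 23]
pop() returns 23 -> [3, 27]
pop() returns 27 -> [3]
pop() returns 3 -> []
push(28) -> [28]
pop() returns 28 -> []
Final stack (bottom to top): []


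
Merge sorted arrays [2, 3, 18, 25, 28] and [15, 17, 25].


Compare heads, take smaller each step.
Merged: [2, 3, 15, 17, 18, 25, 25, 28]


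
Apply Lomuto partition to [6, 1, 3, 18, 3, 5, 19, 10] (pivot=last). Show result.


Elements <= 10 go left of pivot.
Result: [6, 1, 3, 3, 5, 10, 19, 18], pivot at index 5


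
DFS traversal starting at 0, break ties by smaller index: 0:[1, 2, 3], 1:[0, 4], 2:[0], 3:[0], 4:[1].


DFS stack-based: start with [0]
Visit order: [0, 1, 4, 2, 3]


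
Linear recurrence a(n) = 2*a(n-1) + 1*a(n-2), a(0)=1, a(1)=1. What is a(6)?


Build bottom-up:
...a(4)=17, a(5)=41, a(6)=2*41+1*17=99


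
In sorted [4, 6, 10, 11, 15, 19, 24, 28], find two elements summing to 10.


Two pointers: lo=0, hi=7
Found pair: (4, 6) summing to 10


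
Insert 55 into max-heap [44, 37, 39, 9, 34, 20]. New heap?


Append 55: [44, 37, 39, 9, 34, 20, 55]
Bubble up: swap idx 6(55) with idx 2(39); swap idx 2(55) with idx 0(44)
Result: [55, 37, 44, 9, 34, 20, 39]


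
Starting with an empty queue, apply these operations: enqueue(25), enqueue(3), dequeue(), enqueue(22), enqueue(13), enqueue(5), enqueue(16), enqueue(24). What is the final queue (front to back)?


enqueue(25) -> [25]
enqueue(3) -> [25, 3]
dequeue() returns 25 -> [3]
enqueue(22) -> [3, 22]
enqueue(13) -> [3, 22, 13]
enqueue(5) -> [3, 22, 13, 5]
enqueue(16) -> [3, 22, 13, 5, 16]
enqueue(24) -> [3, 22, 13, 5, 16, 24]
Final queue (front to back): [3, 22, 13, 5, 16, 24]


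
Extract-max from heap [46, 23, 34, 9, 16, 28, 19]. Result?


Max = 46
Replace root with last, heapify down
Resulting heap: [34, 23, 28, 9, 16, 19]


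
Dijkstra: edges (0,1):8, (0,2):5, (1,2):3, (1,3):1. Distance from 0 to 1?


Dijkstra from 0:
Distances: {0: 0, 1: 8, 2: 5, 3: 9}
Shortest distance to 1 = 8, path = [0, 1]


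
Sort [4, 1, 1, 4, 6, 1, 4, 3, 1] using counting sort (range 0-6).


Count array: [0, 4, 0, 1, 3, 0, 1]
Reconstruct: [1, 1, 1, 1, 3, 4, 4, 4, 6]


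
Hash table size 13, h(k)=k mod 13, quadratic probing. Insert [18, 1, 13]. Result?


Insertions: 18->slot 5; 1->slot 1; 13->slot 0
Table: [13, 1, None, None, None, 18, None, None, None, None, None, None, None]


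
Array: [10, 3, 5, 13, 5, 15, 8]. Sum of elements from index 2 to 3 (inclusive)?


Prefix sums: [0, 10, 13, 18, 31, 36, 51, 59]
Sum[2..3] = prefix[4] - prefix[2] = 31 - 13 = 18


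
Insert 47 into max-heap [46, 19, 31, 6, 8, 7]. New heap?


Append 47: [46, 19, 31, 6, 8, 7, 47]
Bubble up: swap idx 6(47) with idx 2(31); swap idx 2(47) with idx 0(46)
Result: [47, 19, 46, 6, 8, 7, 31]


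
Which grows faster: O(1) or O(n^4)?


constant grows slower than quartic
O(1) is asymptotically smaller; O(n^4) grows faster


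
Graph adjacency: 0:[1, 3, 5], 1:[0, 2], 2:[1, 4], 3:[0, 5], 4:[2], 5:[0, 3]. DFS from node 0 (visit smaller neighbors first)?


DFS stack-based: start with [0]
Visit order: [0, 1, 2, 4, 3, 5]


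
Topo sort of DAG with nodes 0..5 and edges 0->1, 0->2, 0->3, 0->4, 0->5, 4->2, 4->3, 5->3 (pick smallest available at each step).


Kahn's algorithm, process smallest node first
Order: [0, 1, 4, 2, 5, 3]


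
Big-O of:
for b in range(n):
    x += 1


Per nesting level: O(n) = O(n)
Complexity: O(n)


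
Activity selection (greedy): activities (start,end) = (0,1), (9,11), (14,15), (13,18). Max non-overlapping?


Greedy: pick earliest-ending, then skip overlaps.
Selected (3 activities): [(0, 1), (9, 11), (14, 15)]


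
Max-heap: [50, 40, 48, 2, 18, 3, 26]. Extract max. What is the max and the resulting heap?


Max = 50
Replace root with last, heapify down
Resulting heap: [48, 40, 26, 2, 18, 3]


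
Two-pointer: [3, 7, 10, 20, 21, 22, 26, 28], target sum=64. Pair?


Two pointers: lo=0, hi=7
No pair sums to 64


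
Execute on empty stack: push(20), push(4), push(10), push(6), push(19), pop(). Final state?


push(20) -> [20]
push(4) -> [20, 4]
push(10) -> [20, 4, 10]
push(6) -> [20, 4, 10, 6]
push(19) -> [20, 4, 10, 6, 19]
pop() returns 19 -> [20, 4, 10, 6]
Final stack (bottom to top): [20, 4, 10, 6]


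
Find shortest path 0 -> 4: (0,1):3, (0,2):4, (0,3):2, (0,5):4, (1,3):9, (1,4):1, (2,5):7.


Dijkstra from 0:
Distances: {0: 0, 1: 3, 2: 4, 3: 2, 4: 4, 5: 4}
Shortest distance to 4 = 4, path = [0, 1, 4]


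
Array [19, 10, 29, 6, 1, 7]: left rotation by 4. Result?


Left rotate by 4: [1, 7, 19, 10, 29, 6]


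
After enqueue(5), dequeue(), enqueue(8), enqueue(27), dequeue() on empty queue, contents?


enqueue(5) -> [5]
dequeue() returns 5 -> []
enqueue(8) -> [8]
enqueue(27) -> [8, 27]
dequeue() returns 8 -> [27]
Final queue (front to back): [27]


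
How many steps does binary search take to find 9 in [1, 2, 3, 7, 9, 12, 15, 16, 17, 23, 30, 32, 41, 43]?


Search for 9:
[0,13] mid=6 arr[6]=15
[0,5] mid=2 arr[2]=3
[3,5] mid=4 arr[4]=9
Total: 3 comparisons


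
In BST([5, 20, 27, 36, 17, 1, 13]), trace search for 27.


BST root = 5
Search for 27: compare at each node
Path: [5, 20, 27]


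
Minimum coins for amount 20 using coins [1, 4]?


dp[0]=0; dp[i]=1+min(dp[i-c] for c in coins)
...dp[15]=6, dp[16]=4, dp[17]=5, dp[18]=6, dp[19]=7, dp[20]=5
Minimum coins for 20 = 5


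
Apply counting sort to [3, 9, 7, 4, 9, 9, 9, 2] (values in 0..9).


Count array: [0, 0, 1, 1, 1, 0, 0, 1, 0, 4]
Reconstruct: [2, 3, 4, 7, 9, 9, 9, 9]


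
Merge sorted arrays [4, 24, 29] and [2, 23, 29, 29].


Compare heads, take smaller each step.
Merged: [2, 4, 23, 24, 29, 29, 29]


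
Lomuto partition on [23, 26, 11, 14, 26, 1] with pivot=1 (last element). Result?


Elements <= 1 go left of pivot.
Result: [1, 26, 11, 14, 26, 23], pivot at index 0


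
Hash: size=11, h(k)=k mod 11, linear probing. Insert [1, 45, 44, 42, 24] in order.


Insertions: 1->slot 1; 45->slot 2; 44->slot 0; 42->slot 9; 24->slot 3
Table: [44, 1, 45, 24, None, None, None, None, None, 42, None]


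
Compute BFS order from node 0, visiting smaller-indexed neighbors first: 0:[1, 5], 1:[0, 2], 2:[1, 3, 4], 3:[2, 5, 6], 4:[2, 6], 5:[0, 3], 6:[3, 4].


BFS queue: start with [0]
Visit order: [0, 1, 5, 2, 3, 4, 6]


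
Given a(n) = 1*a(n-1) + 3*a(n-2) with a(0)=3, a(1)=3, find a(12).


Build bottom-up:
...a(10)=8049, a(11)=18480, a(12)=1*18480+3*8049=42627


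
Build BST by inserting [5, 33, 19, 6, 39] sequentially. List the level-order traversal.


Root = 5; build tree by BST insertion.
Level-Order traversal: [5, 33, 19, 39, 6]


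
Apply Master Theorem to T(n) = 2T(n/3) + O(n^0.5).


a=2, b=3, c=0.5. log_3(2)=0.631 > c=0.5. Case 1: O(n^log_b(a)) = O(n^0.631)
Complexity: O(n^0.631)


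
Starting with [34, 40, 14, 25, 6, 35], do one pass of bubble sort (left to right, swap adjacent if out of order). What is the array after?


After one pass: [34, 14, 25, 6, 35, 40]


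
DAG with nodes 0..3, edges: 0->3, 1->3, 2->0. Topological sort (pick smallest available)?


Kahn's algorithm, process smallest node first
Order: [1, 2, 0, 3]


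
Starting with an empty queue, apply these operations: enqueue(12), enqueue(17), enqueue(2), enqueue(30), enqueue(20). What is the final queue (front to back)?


enqueue(12) -> [12]
enqueue(17) -> [12, 17]
enqueue(2) -> [12, 17, 2]
enqueue(30) -> [12, 17, 2, 30]
enqueue(20) -> [12, 17, 2, 30, 20]
Final queue (front to back): [12, 17, 2, 30, 20]


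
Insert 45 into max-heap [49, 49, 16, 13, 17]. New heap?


Append 45: [49, 49, 16, 13, 17, 45]
Bubble up: swap idx 5(45) with idx 2(16)
Result: [49, 49, 45, 13, 17, 16]


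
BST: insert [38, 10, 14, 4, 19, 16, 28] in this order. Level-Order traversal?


Root = 38; build tree by BST insertion.
Level-Order traversal: [38, 10, 4, 14, 19, 16, 28]


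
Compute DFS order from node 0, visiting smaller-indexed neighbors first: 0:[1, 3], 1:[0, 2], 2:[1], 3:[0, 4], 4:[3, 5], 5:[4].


DFS stack-based: start with [0]
Visit order: [0, 1, 2, 3, 4, 5]


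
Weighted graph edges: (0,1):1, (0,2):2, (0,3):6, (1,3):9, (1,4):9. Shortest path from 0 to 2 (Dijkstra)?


Dijkstra from 0:
Distances: {0: 0, 1: 1, 2: 2, 3: 6, 4: 10}
Shortest distance to 2 = 2, path = [0, 2]


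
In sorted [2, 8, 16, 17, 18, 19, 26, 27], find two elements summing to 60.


Two pointers: lo=0, hi=7
No pair sums to 60


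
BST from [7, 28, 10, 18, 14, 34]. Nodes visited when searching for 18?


BST root = 7
Search for 18: compare at each node
Path: [7, 28, 10, 18]


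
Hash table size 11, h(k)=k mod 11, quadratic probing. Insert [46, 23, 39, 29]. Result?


Insertions: 46->slot 2; 23->slot 1; 39->slot 6; 29->slot 7
Table: [None, 23, 46, None, None, None, 39, 29, None, None, None]


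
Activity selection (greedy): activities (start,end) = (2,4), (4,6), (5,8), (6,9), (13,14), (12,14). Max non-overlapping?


Greedy: pick earliest-ending, then skip overlaps.
Selected (4 activities): [(2, 4), (4, 6), (6, 9), (13, 14)]


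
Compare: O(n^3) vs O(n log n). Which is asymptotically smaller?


linearithmic grows slower than cubic
O(n log n) is asymptotically smaller; O(n^3) grows faster


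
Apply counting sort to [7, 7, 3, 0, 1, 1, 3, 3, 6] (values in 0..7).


Count array: [1, 2, 0, 3, 0, 0, 1, 2]
Reconstruct: [0, 1, 1, 3, 3, 3, 6, 7, 7]


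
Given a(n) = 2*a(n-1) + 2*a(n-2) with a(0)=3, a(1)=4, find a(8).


Build bottom-up:
...a(6)=744, a(7)=2032, a(8)=2*2032+2*744=5552


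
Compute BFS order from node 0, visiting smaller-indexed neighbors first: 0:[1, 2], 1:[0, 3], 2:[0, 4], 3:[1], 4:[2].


BFS queue: start with [0]
Visit order: [0, 1, 2, 3, 4]


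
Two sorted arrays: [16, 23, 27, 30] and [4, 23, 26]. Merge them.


Compare heads, take smaller each step.
Merged: [4, 16, 23, 23, 26, 27, 30]


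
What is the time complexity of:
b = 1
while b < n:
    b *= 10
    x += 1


Per nesting level: O(log n) = O(log n)
Complexity: O(log n)


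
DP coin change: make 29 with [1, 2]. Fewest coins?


dp[0]=0; dp[i]=1+min(dp[i-c] for c in coins)
...dp[24]=12, dp[25]=13, dp[26]=13, dp[27]=14, dp[28]=14, dp[29]=15
Minimum coins for 29 = 15


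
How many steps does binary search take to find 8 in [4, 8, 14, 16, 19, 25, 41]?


Search for 8:
[0,6] mid=3 arr[3]=16
[0,2] mid=1 arr[1]=8
Total: 2 comparisons


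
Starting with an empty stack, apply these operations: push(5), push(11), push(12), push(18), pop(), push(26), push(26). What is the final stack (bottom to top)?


push(5) -> [5]
push(11) -> [5, 11]
push(12) -> [5, 11, 12]
push(18) -> [5, 11, 12, 18]
pop() returns 18 -> [5, 11, 12]
push(26) -> [5, 11, 12, 26]
push(26) -> [5, 11, 12, 26, 26]
Final stack (bottom to top): [5, 11, 12, 26, 26]


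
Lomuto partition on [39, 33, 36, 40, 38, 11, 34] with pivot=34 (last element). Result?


Elements <= 34 go left of pivot.
Result: [33, 11, 34, 40, 38, 39, 36], pivot at index 2


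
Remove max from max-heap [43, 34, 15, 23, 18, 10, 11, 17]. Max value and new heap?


Max = 43
Replace root with last, heapify down
Resulting heap: [34, 23, 15, 17, 18, 10, 11]


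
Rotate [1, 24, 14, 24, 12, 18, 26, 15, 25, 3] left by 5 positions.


Left rotate by 5: [18, 26, 15, 25, 3, 1, 24, 14, 24, 12]


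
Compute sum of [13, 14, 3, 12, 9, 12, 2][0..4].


Prefix sums: [0, 13, 27, 30, 42, 51, 63, 65]
Sum[0..4] = prefix[5] - prefix[0] = 51 - 0 = 51


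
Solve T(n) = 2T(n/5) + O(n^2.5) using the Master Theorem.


a=2, b=5, c=2.5. log_5(2)=0.431 < c=2.5. Case 3: O(n^c) = O(n^2.500)
Complexity: O(n^2.500)


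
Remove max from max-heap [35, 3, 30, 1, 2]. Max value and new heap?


Max = 35
Replace root with last, heapify down
Resulting heap: [30, 3, 2, 1]


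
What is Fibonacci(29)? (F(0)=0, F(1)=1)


F(n)=F(n-1)+F(n-2)
...F(27)=196418, F(28)=317811, F(29)=514229


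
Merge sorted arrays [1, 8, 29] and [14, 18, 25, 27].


Compare heads, take smaller each step.
Merged: [1, 8, 14, 18, 25, 27, 29]


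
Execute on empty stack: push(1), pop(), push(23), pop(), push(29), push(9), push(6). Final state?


push(1) -> [1]
pop() returns 1 -> []
push(23) -> [23]
pop() returns 23 -> []
push(29) -> [29]
push(9) -> [29, 9]
push(6) -> [29, 9, 6]
Final stack (bottom to top): [29, 9, 6]


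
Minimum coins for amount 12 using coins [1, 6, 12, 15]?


dp[0]=0; dp[i]=1+min(dp[i-c] for c in coins)
...dp[7]=2, dp[8]=3, dp[9]=4, dp[10]=5, dp[11]=6, dp[12]=1
Minimum coins for 12 = 1


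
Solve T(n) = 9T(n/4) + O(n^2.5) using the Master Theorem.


a=9, b=4, c=2.5. log_4(9)=1.585 < c=2.5. Case 3: O(n^c) = O(n^2.500)
Complexity: O(n^2.500)


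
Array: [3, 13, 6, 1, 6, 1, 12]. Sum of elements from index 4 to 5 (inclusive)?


Prefix sums: [0, 3, 16, 22, 23, 29, 30, 42]
Sum[4..5] = prefix[6] - prefix[4] = 30 - 23 = 7


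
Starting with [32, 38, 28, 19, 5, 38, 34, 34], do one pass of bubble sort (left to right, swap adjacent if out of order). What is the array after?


After one pass: [32, 28, 19, 5, 38, 34, 34, 38]


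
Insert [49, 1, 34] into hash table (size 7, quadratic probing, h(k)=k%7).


Insertions: 49->slot 0; 1->slot 1; 34->slot 6
Table: [49, 1, None, None, None, None, 34]


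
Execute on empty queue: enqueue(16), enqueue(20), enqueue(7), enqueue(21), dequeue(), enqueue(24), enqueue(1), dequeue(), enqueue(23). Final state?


enqueue(16) -> [16]
enqueue(20) -> [16, 20]
enqueue(7) -> [16, 20, 7]
enqueue(21) -> [16, 20, 7, 21]
dequeue() returns 16 -> [20, 7, 21]
enqueue(24) -> [20, 7, 21, 24]
enqueue(1) -> [20, 7, 21, 24, 1]
dequeue() returns 20 -> [7, 21, 24, 1]
enqueue(23) -> [7, 21, 24, 1, 23]
Final queue (front to back): [7, 21, 24, 1, 23]


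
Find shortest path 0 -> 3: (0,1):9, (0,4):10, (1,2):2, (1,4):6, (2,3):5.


Dijkstra from 0:
Distances: {0: 0, 1: 9, 2: 11, 3: 16, 4: 10}
Shortest distance to 3 = 16, path = [0, 1, 2, 3]


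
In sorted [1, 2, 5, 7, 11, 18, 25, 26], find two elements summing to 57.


Two pointers: lo=0, hi=7
No pair sums to 57


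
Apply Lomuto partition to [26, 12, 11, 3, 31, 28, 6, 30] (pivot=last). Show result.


Elements <= 30 go left of pivot.
Result: [26, 12, 11, 3, 28, 6, 30, 31], pivot at index 6


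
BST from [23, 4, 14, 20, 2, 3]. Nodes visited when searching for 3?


BST root = 23
Search for 3: compare at each node
Path: [23, 4, 2, 3]


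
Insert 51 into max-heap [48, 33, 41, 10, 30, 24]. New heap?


Append 51: [48, 33, 41, 10, 30, 24, 51]
Bubble up: swap idx 6(51) with idx 2(41); swap idx 2(51) with idx 0(48)
Result: [51, 33, 48, 10, 30, 24, 41]


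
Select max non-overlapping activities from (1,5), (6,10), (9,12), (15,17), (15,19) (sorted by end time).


Greedy: pick earliest-ending, then skip overlaps.
Selected (3 activities): [(1, 5), (6, 10), (15, 17)]


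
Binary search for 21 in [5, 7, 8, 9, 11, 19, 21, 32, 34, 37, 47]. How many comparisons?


Search for 21:
[0,10] mid=5 arr[5]=19
[6,10] mid=8 arr[8]=34
[6,7] mid=6 arr[6]=21
Total: 3 comparisons


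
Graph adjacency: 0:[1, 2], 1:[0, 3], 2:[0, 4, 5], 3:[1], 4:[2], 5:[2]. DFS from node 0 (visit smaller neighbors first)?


DFS stack-based: start with [0]
Visit order: [0, 1, 3, 2, 4, 5]


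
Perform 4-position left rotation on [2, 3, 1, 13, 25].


Left rotate by 4: [25, 2, 3, 1, 13]


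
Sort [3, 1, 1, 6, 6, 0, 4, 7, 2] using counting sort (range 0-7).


Count array: [1, 2, 1, 1, 1, 0, 2, 1]
Reconstruct: [0, 1, 1, 2, 3, 4, 6, 6, 7]


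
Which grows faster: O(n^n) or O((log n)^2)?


polylogarithmic grows slower than n^n
O((log n)^2) is asymptotically smaller; O(n^n) grows faster


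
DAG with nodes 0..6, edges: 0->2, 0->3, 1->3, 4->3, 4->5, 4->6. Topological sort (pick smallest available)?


Kahn's algorithm, process smallest node first
Order: [0, 1, 2, 4, 3, 5, 6]


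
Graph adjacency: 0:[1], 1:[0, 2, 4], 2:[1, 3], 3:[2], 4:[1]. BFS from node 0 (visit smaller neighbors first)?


BFS queue: start with [0]
Visit order: [0, 1, 2, 4, 3]


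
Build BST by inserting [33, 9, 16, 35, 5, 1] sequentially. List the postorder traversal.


Root = 33; build tree by BST insertion.
Postorder traversal: [1, 5, 16, 9, 35, 33]


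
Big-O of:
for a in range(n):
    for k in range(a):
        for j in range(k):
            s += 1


Per nesting level: O(n) * O(n) [triangular over a] * O(n) [triangular over k] = O(n^3)
Complexity: O(n^3)


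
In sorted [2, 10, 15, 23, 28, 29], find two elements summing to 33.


Two pointers: lo=0, hi=5
Found pair: (10, 23) summing to 33


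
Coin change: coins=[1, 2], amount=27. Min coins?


dp[0]=0; dp[i]=1+min(dp[i-c] for c in coins)
...dp[22]=11, dp[23]=12, dp[24]=12, dp[25]=13, dp[26]=13, dp[27]=14
Minimum coins for 27 = 14


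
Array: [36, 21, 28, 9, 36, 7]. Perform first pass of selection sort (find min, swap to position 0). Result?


After one pass: [7, 21, 28, 9, 36, 36]


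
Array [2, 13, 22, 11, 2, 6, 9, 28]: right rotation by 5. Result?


Right rotate by 5: [11, 2, 6, 9, 28, 2, 13, 22]


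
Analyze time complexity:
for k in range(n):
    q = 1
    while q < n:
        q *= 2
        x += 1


Per nesting level: O(n) * O(log n) = O(n log n)
Complexity: O(n log n)


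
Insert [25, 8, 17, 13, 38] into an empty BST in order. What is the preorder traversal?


Root = 25; build tree by BST insertion.
Preorder traversal: [25, 8, 17, 13, 38]


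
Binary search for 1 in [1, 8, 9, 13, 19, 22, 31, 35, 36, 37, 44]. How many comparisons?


Search for 1:
[0,10] mid=5 arr[5]=22
[0,4] mid=2 arr[2]=9
[0,1] mid=0 arr[0]=1
Total: 3 comparisons


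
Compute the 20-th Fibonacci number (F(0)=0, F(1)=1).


F(n)=F(n-1)+F(n-2)
...F(18)=2584, F(19)=4181, F(20)=6765


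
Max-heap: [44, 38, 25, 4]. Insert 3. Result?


Append 3: [44, 38, 25, 4, 3]
Bubble up: no swaps needed
Result: [44, 38, 25, 4, 3]


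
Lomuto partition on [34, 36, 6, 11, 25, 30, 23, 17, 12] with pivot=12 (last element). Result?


Elements <= 12 go left of pivot.
Result: [6, 11, 12, 36, 25, 30, 23, 17, 34], pivot at index 2


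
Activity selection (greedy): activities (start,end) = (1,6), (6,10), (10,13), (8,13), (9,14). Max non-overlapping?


Greedy: pick earliest-ending, then skip overlaps.
Selected (3 activities): [(1, 6), (6, 10), (10, 13)]


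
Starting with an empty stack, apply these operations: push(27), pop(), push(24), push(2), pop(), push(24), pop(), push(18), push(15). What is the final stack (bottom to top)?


push(27) -> [27]
pop() returns 27 -> []
push(24) -> [24]
push(2) -> [24, 2]
pop() returns 2 -> [24]
push(24) -> [24, 24]
pop() returns 24 -> [24]
push(18) -> [24, 18]
push(15) -> [24, 18, 15]
Final stack (bottom to top): [24, 18, 15]


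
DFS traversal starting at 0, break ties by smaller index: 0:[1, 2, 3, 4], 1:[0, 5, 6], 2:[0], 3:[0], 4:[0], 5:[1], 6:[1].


DFS stack-based: start with [0]
Visit order: [0, 1, 5, 6, 2, 3, 4]


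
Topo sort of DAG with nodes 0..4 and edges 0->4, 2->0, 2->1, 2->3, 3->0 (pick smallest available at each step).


Kahn's algorithm, process smallest node first
Order: [2, 1, 3, 0, 4]


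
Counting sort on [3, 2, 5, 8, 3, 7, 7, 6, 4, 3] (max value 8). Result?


Count array: [0, 0, 1, 3, 1, 1, 1, 2, 1]
Reconstruct: [2, 3, 3, 3, 4, 5, 6, 7, 7, 8]


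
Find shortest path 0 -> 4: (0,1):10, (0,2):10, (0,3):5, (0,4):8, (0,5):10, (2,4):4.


Dijkstra from 0:
Distances: {0: 0, 1: 10, 2: 10, 3: 5, 4: 8, 5: 10}
Shortest distance to 4 = 8, path = [0, 4]


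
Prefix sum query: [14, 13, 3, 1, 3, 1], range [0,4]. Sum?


Prefix sums: [0, 14, 27, 30, 31, 34, 35]
Sum[0..4] = prefix[5] - prefix[0] = 34 - 0 = 34


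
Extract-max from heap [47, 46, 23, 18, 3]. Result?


Max = 47
Replace root with last, heapify down
Resulting heap: [46, 18, 23, 3]


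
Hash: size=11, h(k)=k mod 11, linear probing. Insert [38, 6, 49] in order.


Insertions: 38->slot 5; 6->slot 6; 49->slot 7
Table: [None, None, None, None, None, 38, 6, 49, None, None, None]
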